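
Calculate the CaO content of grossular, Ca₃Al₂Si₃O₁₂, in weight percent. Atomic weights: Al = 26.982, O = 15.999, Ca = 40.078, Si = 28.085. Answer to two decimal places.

Formula mass = 450.441 g/mol.
3 Ca → 3.0000 mol CaO per formula unit; M(CaO) = 56.077, so CaO mass = 168.231 g.
168.231/450.441 × 100 = 37.35 wt%.

37.35 wt%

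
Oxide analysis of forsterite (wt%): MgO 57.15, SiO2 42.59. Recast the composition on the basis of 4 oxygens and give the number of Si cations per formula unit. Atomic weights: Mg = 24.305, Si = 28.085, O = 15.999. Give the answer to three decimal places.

1.000 Si apfu

57.15 wt% MgO ÷ 40.304 g/mol = 1.41797 mol, giving 1.41797 Mg and 1.41797 O.
42.59 wt% SiO2 ÷ 60.083 g/mol = 0.70885 mol, giving 0.70885 Si and 1.41770 O.
Oxygen sums to 2.83567; scaling by 4/2.83567 = 1.41060 puts the formula on 4 O.
Si: 0.70885 × 1.41060 = 1.000 atoms per formula unit.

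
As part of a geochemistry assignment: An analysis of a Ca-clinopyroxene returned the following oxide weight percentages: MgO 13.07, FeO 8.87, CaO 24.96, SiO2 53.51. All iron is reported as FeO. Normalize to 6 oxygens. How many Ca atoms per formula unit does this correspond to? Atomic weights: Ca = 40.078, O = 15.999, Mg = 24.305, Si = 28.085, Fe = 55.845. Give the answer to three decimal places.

0.999 Ca apfu

MgO: 13.07/40.304 = 0.32429 mol → 0.32429 mol Mg, 0.32429 mol O.
FeO: 8.87/71.844 = 0.12346 mol → 0.12346 mol Fe, 0.12346 mol O.
CaO: 24.96/56.077 = 0.44510 mol → 0.44510 mol Ca, 0.44510 mol O.
SiO2: 53.51/60.083 = 0.89060 mol → 0.89060 mol Si, 1.78120 mol O.
Total oxygen = 2.67405 mol. Normalization factor = 6/2.67405 = 2.24379.
Ca per 6 O = 0.44510 × 2.24379 = 0.999.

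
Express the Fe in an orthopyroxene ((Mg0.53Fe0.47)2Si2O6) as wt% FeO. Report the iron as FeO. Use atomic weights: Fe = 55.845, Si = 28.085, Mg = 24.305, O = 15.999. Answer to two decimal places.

29.31 wt%

Formula mass = 230.422 g/mol.
0.94 Fe → 0.9400 mol FeO per formula unit; M(FeO) = 71.844, so FeO mass = 67.533 g.
67.533/230.422 × 100 = 29.31 wt%.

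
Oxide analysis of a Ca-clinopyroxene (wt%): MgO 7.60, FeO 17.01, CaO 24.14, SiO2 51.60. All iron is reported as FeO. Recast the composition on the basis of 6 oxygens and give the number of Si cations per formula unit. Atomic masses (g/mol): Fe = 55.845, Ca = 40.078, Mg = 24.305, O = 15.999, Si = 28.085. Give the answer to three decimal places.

2.002 Si apfu

MgO: 7.60/40.304 = 0.18857 mol → 0.18857 mol Mg, 0.18857 mol O.
FeO: 17.01/71.844 = 0.23676 mol → 0.23676 mol Fe, 0.23676 mol O.
CaO: 24.14/56.077 = 0.43048 mol → 0.43048 mol Ca, 0.43048 mol O.
SiO2: 51.60/60.083 = 0.85881 mol → 0.85881 mol Si, 1.71762 mol O.
Total oxygen = 2.57343 mol. Normalization factor = 6/2.57343 = 2.33152.
Si per 6 O = 0.85881 × 2.33152 = 2.002.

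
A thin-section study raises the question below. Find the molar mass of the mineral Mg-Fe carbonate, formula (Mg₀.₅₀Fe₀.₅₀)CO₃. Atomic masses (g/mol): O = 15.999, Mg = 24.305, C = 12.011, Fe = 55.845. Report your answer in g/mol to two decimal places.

100.08 g/mol

The formula mass is the sum 0.50(24.305) + 0.50(55.845) + 1(12.011) + 3(15.999).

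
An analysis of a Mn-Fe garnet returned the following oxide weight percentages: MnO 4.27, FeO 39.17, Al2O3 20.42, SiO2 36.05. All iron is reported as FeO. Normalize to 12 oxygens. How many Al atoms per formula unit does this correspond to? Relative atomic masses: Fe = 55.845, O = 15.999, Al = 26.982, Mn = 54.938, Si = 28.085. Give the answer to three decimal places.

1.998 Al apfu

4.27 wt% MnO ÷ 70.937 g/mol = 0.06019 mol, giving 0.06019 Mn and 0.06019 O.
39.17 wt% FeO ÷ 71.844 g/mol = 0.54521 mol, giving 0.54521 Fe and 0.54521 O.
20.42 wt% Al2O3 ÷ 101.961 g/mol = 0.20027 mol, giving 0.40054 Al and 0.60081 O.
36.05 wt% SiO2 ÷ 60.083 g/mol = 0.60000 mol, giving 0.60000 Si and 1.20000 O.
Oxygen sums to 2.40621; scaling by 12/2.40621 = 4.98710 puts the formula on 12 O.
Al: 0.40054 × 4.98710 = 1.998 atoms per formula unit.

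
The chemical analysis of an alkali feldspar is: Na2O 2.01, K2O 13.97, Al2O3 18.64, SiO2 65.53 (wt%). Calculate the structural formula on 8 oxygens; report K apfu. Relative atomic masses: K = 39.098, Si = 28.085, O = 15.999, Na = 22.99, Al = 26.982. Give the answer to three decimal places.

Na2O: 2.01/61.979 = 0.03243 mol → 0.06486 mol Na, 0.03243 mol O.
K2O: 13.97/94.195 = 0.14831 mol → 0.29662 mol K, 0.14831 mol O.
Al2O3: 18.64/101.961 = 0.18281 mol → 0.36562 mol Al, 0.54843 mol O.
SiO2: 65.53/60.083 = 1.09066 mol → 1.09066 mol Si, 2.18132 mol O.
Total oxygen = 2.91049 mol. Normalization factor = 8/2.91049 = 2.74868.
K per 8 O = 0.29662 × 2.74868 = 0.815.

0.815 K apfu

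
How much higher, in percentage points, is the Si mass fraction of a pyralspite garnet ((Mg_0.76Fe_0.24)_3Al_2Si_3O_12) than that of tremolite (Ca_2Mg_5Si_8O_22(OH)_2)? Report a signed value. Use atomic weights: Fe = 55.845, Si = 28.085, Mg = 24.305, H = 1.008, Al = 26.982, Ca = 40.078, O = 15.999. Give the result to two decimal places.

M((Mg_0.76Fe_0.24)_3Al_2Si_3O_12) = 425.831 g/mol, so wt% Si = 84.255/425.831 × 100 = 19.79%.
M(Ca_2Mg_5Si_8O_22(OH)_2) = 812.353 g/mol, so wt% Si = 224.680/812.353 × 100 = 27.66%.
19.79 − 27.66 = -7.87 pp.

-7.87 percentage points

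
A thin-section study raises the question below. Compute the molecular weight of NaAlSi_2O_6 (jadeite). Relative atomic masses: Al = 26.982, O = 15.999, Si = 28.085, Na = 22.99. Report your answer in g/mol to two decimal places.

202.14 g/mol

M = 1*22.99 + 1*26.982 + 2*28.085 + 6*15.999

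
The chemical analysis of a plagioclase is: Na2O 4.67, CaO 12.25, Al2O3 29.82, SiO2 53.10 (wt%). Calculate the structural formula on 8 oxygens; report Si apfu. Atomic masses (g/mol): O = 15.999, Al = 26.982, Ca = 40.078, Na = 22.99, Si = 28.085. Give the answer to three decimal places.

4.67 wt% Na2O ÷ 61.979 g/mol = 0.07535 mol, giving 0.15070 Na and 0.07535 O.
12.25 wt% CaO ÷ 56.077 g/mol = 0.21845 mol, giving 0.21845 Ca and 0.21845 O.
29.82 wt% Al2O3 ÷ 101.961 g/mol = 0.29246 mol, giving 0.58492 Al and 0.87738 O.
53.10 wt% SiO2 ÷ 60.083 g/mol = 0.88378 mol, giving 0.88378 Si and 1.76756 O.
Oxygen sums to 2.93874; scaling by 8/2.93874 = 2.72226 puts the formula on 8 O.
Si: 0.88378 × 2.72226 = 2.406 atoms per formula unit.

2.406 Si apfu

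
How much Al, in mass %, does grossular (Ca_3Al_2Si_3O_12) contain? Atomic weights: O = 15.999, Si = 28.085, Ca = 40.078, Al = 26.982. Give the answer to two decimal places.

Molar mass of Ca_3Al_2Si_3O_12: 3*40.078 + 2*26.982 + 3*28.085 + 12*15.999 = 450.441 g/mol.
Mass of Al per formula unit: 2 × 26.982 = 53.964 g.
Weight fraction Al = 53.964 / 450.441 = 0.1198.

11.98 mass %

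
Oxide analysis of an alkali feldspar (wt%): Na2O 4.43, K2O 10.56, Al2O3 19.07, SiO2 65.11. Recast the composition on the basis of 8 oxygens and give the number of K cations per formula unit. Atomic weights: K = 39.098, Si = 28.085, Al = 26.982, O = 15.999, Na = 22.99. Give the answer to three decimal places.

Na2O (M=61.979): mol = 0.07148; Na = 0.14296, O = 0.07148.
K2O (M=94.195): mol = 0.11211; K = 0.22422, O = 0.11211.
Al2O3 (M=101.961): mol = 0.18703; Al = 0.37406, O = 0.56109.
SiO2 (M=60.083): mol = 1.08367; Si = 1.08367, O = 2.16734.
ΣO = 2.91202; factor = 8/ΣO = 2.74723.
K apfu = 0.22422 × 2.74723 = 0.616.

0.616 K apfu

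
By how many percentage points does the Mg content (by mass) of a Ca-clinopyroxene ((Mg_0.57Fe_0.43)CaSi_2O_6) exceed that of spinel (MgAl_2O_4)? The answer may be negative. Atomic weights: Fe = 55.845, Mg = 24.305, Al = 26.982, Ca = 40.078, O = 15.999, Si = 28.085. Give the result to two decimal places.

-11.06 percentage points

First mineral: 13.854 g Mg in 230.109 g formula = 6.02 wt% Mg.
Second mineral: 24.305 g Mg in 142.265 g formula = 17.08 wt% Mg.
6.02% − 17.08% gives a difference of -11.06 percentage points.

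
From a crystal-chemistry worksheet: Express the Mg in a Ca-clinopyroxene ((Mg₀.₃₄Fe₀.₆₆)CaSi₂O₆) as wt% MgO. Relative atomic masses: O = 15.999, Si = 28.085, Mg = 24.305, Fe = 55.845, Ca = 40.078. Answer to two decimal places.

M((Mg₀.₃₄Fe₀.₆₆)CaSi₂O₆) = 237.363 g/mol; M(MgO) = 40.304 g/mol.
Moles MgO per formula unit = 0.34 Mg ÷ 1 = 0.3400.
MgO fraction = (0.3400 × 40.304) / 237.363 = 13.703/237.363 = 0.0577.

5.77 wt%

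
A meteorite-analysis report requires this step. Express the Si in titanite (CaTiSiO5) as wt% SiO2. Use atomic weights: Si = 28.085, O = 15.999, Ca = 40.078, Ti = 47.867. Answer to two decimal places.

30.65 wt%

M(CaTiSiO5) = 196.025 g/mol; M(SiO2) = 60.083 g/mol.
Moles SiO2 per formula unit = 1 Si ÷ 1 = 1.0000.
SiO2 fraction = (1.0000 × 60.083) / 196.025 = 60.083/196.025 = 0.3065.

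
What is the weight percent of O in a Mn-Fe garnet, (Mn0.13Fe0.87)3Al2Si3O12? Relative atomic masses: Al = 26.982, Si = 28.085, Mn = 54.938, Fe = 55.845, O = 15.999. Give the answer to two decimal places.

M((Mn0.13Fe0.87)3Al2Si3O12) = 497.388 g/mol.
O contributes 12 × 15.999 = 191.988 g per mole.
191.988/497.388 = 0.3860 → 38.60%.

38.60 mass %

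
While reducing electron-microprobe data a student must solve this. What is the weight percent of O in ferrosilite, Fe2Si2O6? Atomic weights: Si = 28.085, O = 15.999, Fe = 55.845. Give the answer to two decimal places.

36.38 wt%

Formula mass = 2·55.845 + 2·28.085 + 6·15.999 = 263.854 g/mol, of which 95.994 g is O.
So O makes up 95.994/263.854 = 0.3638 of the mass, i.e. 36.38%.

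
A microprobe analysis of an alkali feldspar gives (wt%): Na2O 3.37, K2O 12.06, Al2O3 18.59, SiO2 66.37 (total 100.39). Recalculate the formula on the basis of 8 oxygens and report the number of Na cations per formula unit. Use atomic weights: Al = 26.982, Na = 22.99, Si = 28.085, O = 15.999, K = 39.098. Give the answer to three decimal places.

Na2O (M=61.979): mol = 0.05437; Na = 0.10874, O = 0.05437.
K2O (M=94.195): mol = 0.12803; K = 0.25606, O = 0.12803.
Al2O3 (M=101.961): mol = 0.18232; Al = 0.36464, O = 0.54696.
SiO2 (M=60.083): mol = 1.10464; Si = 1.10464, O = 2.20928.
ΣO = 2.93864; factor = 8/ΣO = 2.72235.
Na apfu = 0.10874 × 2.72235 = 0.296.

0.296 Na apfu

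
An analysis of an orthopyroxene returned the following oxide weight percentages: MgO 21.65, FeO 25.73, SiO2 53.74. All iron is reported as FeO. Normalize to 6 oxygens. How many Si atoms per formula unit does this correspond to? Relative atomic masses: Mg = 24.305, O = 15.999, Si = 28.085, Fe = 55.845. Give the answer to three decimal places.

21.65 wt% MgO ÷ 40.304 g/mol = 0.53717 mol, giving 0.53717 Mg and 0.53717 O.
25.73 wt% FeO ÷ 71.844 g/mol = 0.35814 mol, giving 0.35814 Fe and 0.35814 O.
53.74 wt% SiO2 ÷ 60.083 g/mol = 0.89443 mol, giving 0.89443 Si and 1.78886 O.
Oxygen sums to 2.68417; scaling by 6/2.68417 = 2.23533 puts the formula on 6 O.
Si: 0.89443 × 2.23533 = 1.999 atoms per formula unit.

1.999 Si apfu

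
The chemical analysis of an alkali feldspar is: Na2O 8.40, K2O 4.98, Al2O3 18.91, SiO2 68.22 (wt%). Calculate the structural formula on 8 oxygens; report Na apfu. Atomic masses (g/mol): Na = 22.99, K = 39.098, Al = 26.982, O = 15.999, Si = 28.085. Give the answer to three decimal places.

0.719 Na apfu

Na2O: 8.40/61.979 = 0.13553 mol → 0.27106 mol Na, 0.13553 mol O.
K2O: 4.98/94.195 = 0.05287 mol → 0.10574 mol K, 0.05287 mol O.
Al2O3: 18.91/101.961 = 0.18546 mol → 0.37092 mol Al, 0.55638 mol O.
SiO2: 68.22/60.083 = 1.13543 mol → 1.13543 mol Si, 2.27086 mol O.
Total oxygen = 3.01564 mol. Normalization factor = 8/3.01564 = 2.65284.
Na per 8 O = 0.27106 × 2.65284 = 0.719.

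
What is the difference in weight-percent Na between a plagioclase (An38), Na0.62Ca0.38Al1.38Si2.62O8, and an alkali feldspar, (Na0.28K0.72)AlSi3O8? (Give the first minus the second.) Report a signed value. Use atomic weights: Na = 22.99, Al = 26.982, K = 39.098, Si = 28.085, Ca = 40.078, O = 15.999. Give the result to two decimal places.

2.96 percentage points

First mineral: 14.254 g Na in 268.293 g formula = 5.31 wt% Na.
Second mineral: 6.437 g Na in 273.817 g formula = 2.35 wt% Na.
5.31% − 2.35% gives a difference of 2.96 percentage points.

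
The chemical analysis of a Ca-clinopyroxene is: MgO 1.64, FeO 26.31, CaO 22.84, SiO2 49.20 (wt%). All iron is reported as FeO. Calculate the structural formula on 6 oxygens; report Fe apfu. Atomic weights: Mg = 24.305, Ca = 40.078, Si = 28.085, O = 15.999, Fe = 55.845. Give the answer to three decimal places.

MgO: 1.64/40.304 = 0.04069 mol → 0.04069 mol Mg, 0.04069 mol O.
FeO: 26.31/71.844 = 0.36621 mol → 0.36621 mol Fe, 0.36621 mol O.
CaO: 22.84/56.077 = 0.40730 mol → 0.40730 mol Ca, 0.40730 mol O.
SiO2: 49.20/60.083 = 0.81887 mol → 0.81887 mol Si, 1.63774 mol O.
Total oxygen = 2.45194 mol. Normalization factor = 6/2.45194 = 2.44704.
Fe per 6 O = 0.36621 × 2.44704 = 0.896.

0.896 Fe apfu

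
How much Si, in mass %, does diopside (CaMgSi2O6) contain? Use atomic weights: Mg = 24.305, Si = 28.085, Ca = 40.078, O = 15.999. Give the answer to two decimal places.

Molar mass of CaMgSi2O6: 1*40.078 + 1*24.305 + 2*28.085 + 6*15.999 = 216.547 g/mol.
Mass of Si per formula unit: 2 × 28.085 = 56.170 g.
Weight fraction Si = 56.170 / 216.547 = 0.2594.

25.94 mass %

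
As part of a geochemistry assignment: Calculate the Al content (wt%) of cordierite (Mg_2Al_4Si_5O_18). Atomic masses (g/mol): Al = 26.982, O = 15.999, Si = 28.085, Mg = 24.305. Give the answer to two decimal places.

Molar mass of Mg_2Al_4Si_5O_18: 2×24.305 + 4×26.982 + 5×28.085 + 18×15.999 = 584.945 g/mol.
Mass of Al per formula unit: 4 × 26.982 = 107.928 g.
Weight fraction Al = 107.928 / 584.945 = 0.1845.

18.45 wt%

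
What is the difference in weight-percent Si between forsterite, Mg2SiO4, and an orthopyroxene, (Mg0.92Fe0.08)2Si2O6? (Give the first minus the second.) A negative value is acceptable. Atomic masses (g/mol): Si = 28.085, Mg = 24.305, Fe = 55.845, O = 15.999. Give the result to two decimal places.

-7.33 percentage points

Si in Mg2SiO4: molar mass 140.691 g/mol; 1×28.085 = 28.085 g → 19.96 wt%.
Si in (Mg0.92Fe0.08)2Si2O6: molar mass 205.820 g/mol; 2×28.085 = 56.170 g → 27.29 wt%.
Difference = 19.96 − 27.29 = -7.33 percentage points.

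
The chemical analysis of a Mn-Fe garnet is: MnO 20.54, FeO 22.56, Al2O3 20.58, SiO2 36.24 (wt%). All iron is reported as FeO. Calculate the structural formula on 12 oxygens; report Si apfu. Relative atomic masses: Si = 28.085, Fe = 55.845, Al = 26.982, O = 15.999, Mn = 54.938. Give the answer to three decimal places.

2.997 Si apfu

MnO (M=70.937): mol = 0.28955; Mn = 0.28955, O = 0.28955.
FeO (M=71.844): mol = 0.31401; Fe = 0.31401, O = 0.31401.
Al2O3 (M=101.961): mol = 0.20184; Al = 0.40368, O = 0.60552.
SiO2 (M=60.083): mol = 0.60317; Si = 0.60317, O = 1.20634.
ΣO = 2.41542; factor = 12/ΣO = 4.96808.
Si apfu = 0.60317 × 4.96808 = 2.997.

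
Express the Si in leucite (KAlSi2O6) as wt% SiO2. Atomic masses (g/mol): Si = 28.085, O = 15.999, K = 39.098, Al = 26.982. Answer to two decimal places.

55.06 wt%

Formula mass = 218.244 g/mol.
2 Si → 2.0000 mol SiO2 per formula unit; M(SiO2) = 60.083, so SiO2 mass = 120.166 g.
120.166/218.244 × 100 = 55.06 wt%.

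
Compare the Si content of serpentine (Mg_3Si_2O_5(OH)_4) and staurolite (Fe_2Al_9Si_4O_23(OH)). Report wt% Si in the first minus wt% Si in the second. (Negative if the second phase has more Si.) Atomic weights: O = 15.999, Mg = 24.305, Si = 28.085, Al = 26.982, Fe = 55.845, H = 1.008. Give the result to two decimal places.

M(Mg_3Si_2O_5(OH)_4) = 277.108 g/mol, so wt% Si = 56.170/277.108 × 100 = 20.27%.
M(Fe_2Al_9Si_4O_23(OH)) = 851.852 g/mol, so wt% Si = 112.340/851.852 × 100 = 13.19%.
20.27 − 13.19 = 7.08 pp.

7.08 percentage points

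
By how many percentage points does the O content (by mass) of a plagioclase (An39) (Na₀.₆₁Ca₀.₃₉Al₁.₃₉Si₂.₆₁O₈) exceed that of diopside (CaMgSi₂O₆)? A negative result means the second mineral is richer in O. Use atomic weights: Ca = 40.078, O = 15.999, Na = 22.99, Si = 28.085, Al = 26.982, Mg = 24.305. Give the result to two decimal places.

First mineral: 127.992 g O in 268.453 g formula = 47.68 wt% O.
Second mineral: 95.994 g O in 216.547 g formula = 44.33 wt% O.
47.68% − 44.33% gives a difference of 3.35 percentage points.

3.35 percentage points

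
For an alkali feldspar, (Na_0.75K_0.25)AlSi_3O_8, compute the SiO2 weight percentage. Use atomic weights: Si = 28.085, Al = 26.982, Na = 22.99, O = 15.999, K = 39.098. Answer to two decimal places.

M((Na_0.75K_0.25)AlSi_3O_8) = 266.246 g/mol; M(SiO2) = 60.083 g/mol.
Moles SiO2 per formula unit = 3 Si ÷ 1 = 3.0000.
SiO2 fraction = (3.0000 × 60.083) / 266.246 = 180.249/266.246 = 0.6770.

67.70 wt%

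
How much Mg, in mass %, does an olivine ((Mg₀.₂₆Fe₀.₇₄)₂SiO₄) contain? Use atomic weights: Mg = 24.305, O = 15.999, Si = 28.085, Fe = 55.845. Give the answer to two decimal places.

M((Mg₀.₂₆Fe₀.₇₄)₂SiO₄) = 187.370 g/mol.
Mg contributes 0.52 × 24.305 = 12.639 g per mole.
12.639/187.370 = 0.0675 → 6.75%.

6.75 mass %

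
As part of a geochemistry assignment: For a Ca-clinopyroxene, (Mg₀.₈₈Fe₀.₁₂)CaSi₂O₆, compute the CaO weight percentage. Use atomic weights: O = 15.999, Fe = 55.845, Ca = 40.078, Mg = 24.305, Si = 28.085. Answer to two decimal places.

25.45 wt%

Formula mass = 220.332 g/mol.
1 Ca → 1.0000 mol CaO per formula unit; M(CaO) = 56.077, so CaO mass = 56.077 g.
56.077/220.332 × 100 = 25.45 wt%.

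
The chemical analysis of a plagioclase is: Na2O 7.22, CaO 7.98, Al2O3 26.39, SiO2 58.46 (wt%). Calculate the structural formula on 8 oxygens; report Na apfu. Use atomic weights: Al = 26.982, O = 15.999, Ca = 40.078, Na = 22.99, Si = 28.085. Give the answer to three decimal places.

0.625 Na apfu

Na2O: 7.22/61.979 = 0.11649 mol → 0.23298 mol Na, 0.11649 mol O.
CaO: 7.98/56.077 = 0.14230 mol → 0.14230 mol Ca, 0.14230 mol O.
Al2O3: 26.39/101.961 = 0.25882 mol → 0.51764 mol Al, 0.77646 mol O.
SiO2: 58.46/60.083 = 0.97299 mol → 0.97299 mol Si, 1.94598 mol O.
Total oxygen = 2.98123 mol. Normalization factor = 8/2.98123 = 2.68346.
Na per 8 O = 0.23298 × 2.68346 = 0.625.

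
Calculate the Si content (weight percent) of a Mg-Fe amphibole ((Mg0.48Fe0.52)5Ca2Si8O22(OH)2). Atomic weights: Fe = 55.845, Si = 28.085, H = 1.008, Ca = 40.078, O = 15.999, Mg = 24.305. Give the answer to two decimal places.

Molar mass of (Mg0.48Fe0.52)5Ca2Si8O22(OH)2: 2.40×24.305 + 2.60×55.845 + 2×40.078 + 8×28.085 + 24×15.999 + 2×1.008 = 894.357 g/mol.
Mass of Si per formula unit: 8 × 28.085 = 224.680 g.
Weight fraction Si = 224.680 / 894.357 = 0.2512.

25.12 weight percent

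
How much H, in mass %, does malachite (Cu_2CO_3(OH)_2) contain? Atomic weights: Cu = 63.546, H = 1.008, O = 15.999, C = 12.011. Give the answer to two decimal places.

Formula mass = 2×63.546 + 1×12.011 + 5×15.999 + 2×1.008 = 221.114 g/mol, of which 2.016 g is H.
So H makes up 2.016/221.114 = 0.0091 of the mass, i.e. 0.91%.

0.91 mass %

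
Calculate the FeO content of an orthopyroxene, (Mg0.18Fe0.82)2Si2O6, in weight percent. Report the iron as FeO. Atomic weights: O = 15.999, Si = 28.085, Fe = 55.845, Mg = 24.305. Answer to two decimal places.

M((Mg0.18Fe0.82)2Si2O6) = 252.500 g/mol; M(FeO) = 71.844 g/mol.
Moles FeO per formula unit = 1.64 Fe ÷ 1 = 1.6400.
FeO fraction = (1.6400 × 71.844) / 252.500 = 117.824/252.500 = 0.4666.

46.66 wt%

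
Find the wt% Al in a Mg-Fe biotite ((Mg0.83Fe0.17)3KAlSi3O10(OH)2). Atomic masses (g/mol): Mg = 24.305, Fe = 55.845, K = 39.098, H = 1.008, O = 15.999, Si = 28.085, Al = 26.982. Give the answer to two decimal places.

M((Mg0.83Fe0.17)3KAlSi3O10(OH)2) = 433.339 g/mol.
Al contributes 1 × 26.982 = 26.982 g per mole.
26.982/433.339 = 0.0623 → 6.23%.

6.23 mass %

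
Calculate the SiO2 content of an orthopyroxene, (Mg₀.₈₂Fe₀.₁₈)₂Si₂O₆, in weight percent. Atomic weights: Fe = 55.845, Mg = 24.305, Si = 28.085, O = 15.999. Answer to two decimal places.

56.65 wt%

M((Mg₀.₈₂Fe₀.₁₈)₂Si₂O₆) = 212.128 g/mol; M(SiO2) = 60.083 g/mol.
Moles SiO2 per formula unit = 2 Si ÷ 1 = 2.0000.
SiO2 fraction = (2.0000 × 60.083) / 212.128 = 120.166/212.128 = 0.5665.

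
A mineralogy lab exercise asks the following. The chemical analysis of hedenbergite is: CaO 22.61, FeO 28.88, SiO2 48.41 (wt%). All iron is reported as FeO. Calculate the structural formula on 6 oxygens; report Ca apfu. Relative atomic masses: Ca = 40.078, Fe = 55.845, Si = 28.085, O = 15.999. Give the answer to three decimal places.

22.61 wt% CaO ÷ 56.077 g/mol = 0.40320 mol, giving 0.40320 Ca and 0.40320 O.
28.88 wt% FeO ÷ 71.844 g/mol = 0.40198 mol, giving 0.40198 Fe and 0.40198 O.
48.41 wt% SiO2 ÷ 60.083 g/mol = 0.80572 mol, giving 0.80572 Si and 1.61144 O.
Oxygen sums to 2.41662; scaling by 6/2.41662 = 2.48281 puts the formula on 6 O.
Ca: 0.40320 × 2.48281 = 1.001 atoms per formula unit.

1.001 Ca apfu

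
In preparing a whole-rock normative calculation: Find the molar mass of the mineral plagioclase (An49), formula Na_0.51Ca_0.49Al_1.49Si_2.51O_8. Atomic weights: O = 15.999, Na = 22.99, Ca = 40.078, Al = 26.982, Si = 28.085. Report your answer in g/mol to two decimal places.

The formula mass is the sum 0.51·22.99 + 0.49·40.078 + 1.49·26.982 + 2.51·28.085 + 8·15.999.

270.05 g/mol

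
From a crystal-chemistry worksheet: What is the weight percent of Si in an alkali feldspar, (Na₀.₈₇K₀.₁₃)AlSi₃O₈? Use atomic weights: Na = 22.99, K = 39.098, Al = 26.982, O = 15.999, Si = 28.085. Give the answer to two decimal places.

Molar mass of (Na₀.₈₇K₀.₁₃)AlSi₃O₈: 0.87·22.99 + 0.13·39.098 + 1·26.982 + 3·28.085 + 8·15.999 = 264.313 g/mol.
Mass of Si per formula unit: 3 × 28.085 = 84.255 g.
Weight fraction Si = 84.255 / 264.313 = 0.3188.

31.88 mass %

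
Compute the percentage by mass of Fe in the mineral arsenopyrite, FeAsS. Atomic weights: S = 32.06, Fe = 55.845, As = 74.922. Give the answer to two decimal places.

34.30 weight percent

Molar mass of FeAsS: 1*55.845 + 1*74.922 + 1*32.06 = 162.827 g/mol.
Mass of Fe per formula unit: 1 × 55.845 = 55.845 g.
Weight fraction Fe = 55.845 / 162.827 = 0.3430.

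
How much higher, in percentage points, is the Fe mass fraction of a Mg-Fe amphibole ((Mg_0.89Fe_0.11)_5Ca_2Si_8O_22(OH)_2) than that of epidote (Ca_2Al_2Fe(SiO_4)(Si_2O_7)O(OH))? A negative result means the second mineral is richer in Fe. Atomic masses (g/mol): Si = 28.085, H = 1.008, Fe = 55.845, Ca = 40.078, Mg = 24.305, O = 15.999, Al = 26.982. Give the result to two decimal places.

-7.86 percentage points

First mineral: 30.715 g Fe in 829.700 g formula = 3.70 wt% Fe.
Second mineral: 55.845 g Fe in 483.215 g formula = 11.56 wt% Fe.
3.70% − 11.56% gives a difference of -7.86 percentage points.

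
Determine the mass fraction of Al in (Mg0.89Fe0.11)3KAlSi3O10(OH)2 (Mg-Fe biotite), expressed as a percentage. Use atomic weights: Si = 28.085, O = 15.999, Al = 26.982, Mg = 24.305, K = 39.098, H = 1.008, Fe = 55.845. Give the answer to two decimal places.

Molar mass of (Mg0.89Fe0.11)3KAlSi3O10(OH)2: 2.67×24.305 + 0.33×55.845 + 1×39.098 + 1×26.982 + 3×28.085 + 12×15.999 + 2×1.008 = 427.662 g/mol.
Mass of Al per formula unit: 1 × 26.982 = 26.982 g.
Weight fraction Al = 26.982 / 427.662 = 0.0631.

6.31 wt%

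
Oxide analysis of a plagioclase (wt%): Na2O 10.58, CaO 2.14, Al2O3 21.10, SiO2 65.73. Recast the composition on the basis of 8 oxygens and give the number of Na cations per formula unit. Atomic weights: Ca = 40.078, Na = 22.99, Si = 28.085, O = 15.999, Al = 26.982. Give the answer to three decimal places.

0.905 Na apfu

Na2O: 10.58/61.979 = 0.17070 mol → 0.34140 mol Na, 0.17070 mol O.
CaO: 2.14/56.077 = 0.03816 mol → 0.03816 mol Ca, 0.03816 mol O.
Al2O3: 21.10/101.961 = 0.20694 mol → 0.41388 mol Al, 0.62082 mol O.
SiO2: 65.73/60.083 = 1.09399 mol → 1.09399 mol Si, 2.18798 mol O.
Total oxygen = 3.01766 mol. Normalization factor = 8/3.01766 = 2.65106.
Na per 8 O = 0.34140 × 2.65106 = 0.905.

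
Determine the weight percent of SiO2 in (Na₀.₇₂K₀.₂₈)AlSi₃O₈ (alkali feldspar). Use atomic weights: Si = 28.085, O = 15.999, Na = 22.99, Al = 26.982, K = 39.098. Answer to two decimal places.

67.58 wt%

Molar mass of (Na₀.₇₂K₀.₂₈)AlSi₃O₈ = 0.72*22.99 + 0.28*39.098 + 1*26.982 + 3*28.085 + 8*15.999 = 266.729 g/mol.
Each formula unit contains 3 Si, equivalent to 3/1 = 3.0000 mol SiO2.
M(SiO2) = 1×28.085 + 2×15.999 = 60.083 g/mol.
Mass of SiO2 per formula unit = 3.0000 × 60.083 = 180.249 g.
SiO2 wt% = 180.249 / 266.729 × 100 = 67.58%.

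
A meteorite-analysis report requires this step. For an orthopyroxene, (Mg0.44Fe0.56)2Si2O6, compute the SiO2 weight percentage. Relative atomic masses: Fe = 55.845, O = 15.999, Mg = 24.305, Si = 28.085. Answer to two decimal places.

Formula mass = 236.099 g/mol.
2 Si → 2.0000 mol SiO2 per formula unit; M(SiO2) = 60.083, so SiO2 mass = 120.166 g.
120.166/236.099 × 100 = 50.90 wt%.

50.90 wt%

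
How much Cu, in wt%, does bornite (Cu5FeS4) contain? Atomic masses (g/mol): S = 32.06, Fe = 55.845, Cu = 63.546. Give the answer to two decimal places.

63.32 wt%

Formula mass = 5·63.546 + 1·55.845 + 4·32.06 = 501.815 g/mol, of which 317.730 g is Cu.
So Cu makes up 317.730/501.815 = 0.6332 of the mass, i.e. 63.32%.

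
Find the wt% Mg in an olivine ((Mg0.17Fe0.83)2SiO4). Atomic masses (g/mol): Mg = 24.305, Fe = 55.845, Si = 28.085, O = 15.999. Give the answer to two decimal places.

4.28 weight percent

Formula mass = 0.34×24.305 + 1.66×55.845 + 1×28.085 + 4×15.999 = 193.047 g/mol, of which 8.264 g is Mg.
So Mg makes up 8.264/193.047 = 0.0428 of the mass, i.e. 4.28%.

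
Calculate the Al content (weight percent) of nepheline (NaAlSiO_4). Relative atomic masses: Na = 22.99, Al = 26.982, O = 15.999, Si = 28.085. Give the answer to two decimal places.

18.99 weight percent

Molar mass of NaAlSiO_4: 1*22.99 + 1*26.982 + 1*28.085 + 4*15.999 = 142.053 g/mol.
Mass of Al per formula unit: 1 × 26.982 = 26.982 g.
Weight fraction Al = 26.982 / 142.053 = 0.1899.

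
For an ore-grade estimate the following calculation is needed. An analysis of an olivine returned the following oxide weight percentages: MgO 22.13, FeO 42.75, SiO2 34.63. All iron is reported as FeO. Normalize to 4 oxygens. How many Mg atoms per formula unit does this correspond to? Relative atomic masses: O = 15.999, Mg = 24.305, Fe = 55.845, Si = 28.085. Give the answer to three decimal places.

MgO (M=40.304): mol = 0.54908; Mg = 0.54908, O = 0.54908.
FeO (M=71.844): mol = 0.59504; Fe = 0.59504, O = 0.59504.
SiO2 (M=60.083): mol = 0.57637; Si = 0.57637, O = 1.15274.
ΣO = 2.29686; factor = 4/ΣO = 1.74151.
Mg apfu = 0.54908 × 1.74151 = 0.956.

0.956 Mg apfu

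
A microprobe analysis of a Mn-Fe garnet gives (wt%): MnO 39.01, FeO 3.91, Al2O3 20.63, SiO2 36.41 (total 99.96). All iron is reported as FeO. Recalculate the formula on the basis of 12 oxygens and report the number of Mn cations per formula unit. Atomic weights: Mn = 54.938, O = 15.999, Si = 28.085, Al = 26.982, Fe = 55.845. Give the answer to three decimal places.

2.723 Mn apfu

MnO (M=70.937): mol = 0.54992; Mn = 0.54992, O = 0.54992.
FeO (M=71.844): mol = 0.05442; Fe = 0.05442, O = 0.05442.
Al2O3 (M=101.961): mol = 0.20233; Al = 0.40466, O = 0.60699.
SiO2 (M=60.083): mol = 0.60600; Si = 0.60600, O = 1.21200.
ΣO = 2.42333; factor = 12/ΣO = 4.95186.
Mn apfu = 0.54992 × 4.95186 = 2.723.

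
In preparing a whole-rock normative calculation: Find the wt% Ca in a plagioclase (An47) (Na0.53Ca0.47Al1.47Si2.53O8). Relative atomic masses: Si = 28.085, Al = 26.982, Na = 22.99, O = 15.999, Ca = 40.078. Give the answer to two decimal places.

Molar mass of Na0.53Ca0.47Al1.47Si2.53O8: 0.53·22.99 + 0.47·40.078 + 1.47·26.982 + 2.53·28.085 + 8·15.999 = 269.732 g/mol.
Mass of Ca per formula unit: 0.47 × 40.078 = 18.837 g.
Weight fraction Ca = 18.837 / 269.732 = 0.0698.

6.98 weight percent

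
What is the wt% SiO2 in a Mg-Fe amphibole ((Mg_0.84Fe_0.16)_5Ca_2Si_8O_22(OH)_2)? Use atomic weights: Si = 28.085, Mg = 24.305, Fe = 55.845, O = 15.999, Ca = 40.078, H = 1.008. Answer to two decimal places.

Molar mass of (Mg_0.84Fe_0.16)_5Ca_2Si_8O_22(OH)_2 = 4.20×24.305 + 0.80×55.845 + 2×40.078 + 8×28.085 + 24×15.999 + 2×1.008 = 837.585 g/mol.
Each formula unit contains 8 Si, equivalent to 8/1 = 8.0000 mol SiO2.
M(SiO2) = 1×28.085 + 2×15.999 = 60.083 g/mol.
Mass of SiO2 per formula unit = 8.0000 × 60.083 = 480.664 g.
SiO2 wt% = 480.664 / 837.585 × 100 = 57.39%.

57.39 wt%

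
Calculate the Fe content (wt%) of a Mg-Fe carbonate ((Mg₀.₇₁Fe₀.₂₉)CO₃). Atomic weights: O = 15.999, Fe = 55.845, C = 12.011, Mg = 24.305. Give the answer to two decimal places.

Formula mass = 0.71*24.305 + 0.29*55.845 + 1*12.011 + 3*15.999 = 93.460 g/mol, of which 16.195 g is Fe.
So Fe makes up 16.195/93.460 = 0.1733 of the mass, i.e. 17.33%.

17.33 wt%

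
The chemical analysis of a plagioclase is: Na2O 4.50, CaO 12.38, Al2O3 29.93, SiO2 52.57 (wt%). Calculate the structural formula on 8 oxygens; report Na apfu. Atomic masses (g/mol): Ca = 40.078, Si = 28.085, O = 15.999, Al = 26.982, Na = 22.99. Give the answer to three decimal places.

0.397 Na apfu

Na2O (M=61.979): mol = 0.07261; Na = 0.14522, O = 0.07261.
CaO (M=56.077): mol = 0.22077; Ca = 0.22077, O = 0.22077.
Al2O3 (M=101.961): mol = 0.29354; Al = 0.58708, O = 0.88062.
SiO2 (M=60.083): mol = 0.87496; Si = 0.87496, O = 1.74992.
ΣO = 2.92392; factor = 8/ΣO = 2.73605.
Na apfu = 0.14522 × 2.73605 = 0.397.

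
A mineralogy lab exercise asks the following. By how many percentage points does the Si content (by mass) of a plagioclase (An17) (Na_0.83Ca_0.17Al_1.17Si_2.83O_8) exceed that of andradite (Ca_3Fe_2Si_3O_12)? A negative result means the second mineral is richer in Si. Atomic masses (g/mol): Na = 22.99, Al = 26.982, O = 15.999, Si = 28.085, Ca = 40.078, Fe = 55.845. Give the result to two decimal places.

13.42 percentage points

M(Na_0.83Ca_0.17Al_1.17Si_2.83O_8) = 264.936 g/mol, so wt% Si = 79.481/264.936 × 100 = 30.00%.
M(Ca_3Fe_2Si_3O_12) = 508.167 g/mol, so wt% Si = 84.255/508.167 × 100 = 16.58%.
30.00 − 16.58 = 13.42 pp.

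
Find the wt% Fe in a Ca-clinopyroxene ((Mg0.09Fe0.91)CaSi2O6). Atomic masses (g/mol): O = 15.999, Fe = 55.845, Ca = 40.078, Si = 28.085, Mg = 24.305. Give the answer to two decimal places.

Molar mass of (Mg0.09Fe0.91)CaSi2O6: 0.09*24.305 + 0.91*55.845 + 1*40.078 + 2*28.085 + 6*15.999 = 245.248 g/mol.
Mass of Fe per formula unit: 0.91 × 55.845 = 50.819 g.
Weight fraction Fe = 50.819 / 245.248 = 0.2072.

20.72 mass %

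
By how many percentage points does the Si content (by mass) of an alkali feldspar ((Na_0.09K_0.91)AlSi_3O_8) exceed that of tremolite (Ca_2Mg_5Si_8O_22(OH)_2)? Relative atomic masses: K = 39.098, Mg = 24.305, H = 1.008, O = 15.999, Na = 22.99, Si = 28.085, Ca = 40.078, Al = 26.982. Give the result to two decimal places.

Si in (Na_0.09K_0.91)AlSi_3O_8: molar mass 276.877 g/mol; 3×28.085 = 84.255 g → 30.43 wt%.
Si in Ca_2Mg_5Si_8O_22(OH)_2: molar mass 812.353 g/mol; 8×28.085 = 224.680 g → 27.66 wt%.
Difference = 30.43 − 27.66 = 2.77 percentage points.

2.77 percentage points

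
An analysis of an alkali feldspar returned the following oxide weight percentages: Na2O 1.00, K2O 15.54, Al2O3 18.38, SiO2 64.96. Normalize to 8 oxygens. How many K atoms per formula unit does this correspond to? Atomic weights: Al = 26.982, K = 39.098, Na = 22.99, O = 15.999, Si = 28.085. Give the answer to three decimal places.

Na2O (M=61.979): mol = 0.01613; Na = 0.03226, O = 0.01613.
K2O (M=94.195): mol = 0.16498; K = 0.32996, O = 0.16498.
Al2O3 (M=101.961): mol = 0.18027; Al = 0.36054, O = 0.54081.
SiO2 (M=60.083): mol = 1.08117; Si = 1.08117, O = 2.16234.
ΣO = 2.88426; factor = 8/ΣO = 2.77368.
K apfu = 0.32996 × 2.77368 = 0.915.

0.915 K apfu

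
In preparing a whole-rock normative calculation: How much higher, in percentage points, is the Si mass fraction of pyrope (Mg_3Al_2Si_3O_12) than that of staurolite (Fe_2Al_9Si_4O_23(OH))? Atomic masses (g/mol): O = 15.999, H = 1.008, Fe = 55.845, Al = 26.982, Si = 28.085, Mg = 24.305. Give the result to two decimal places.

M(Mg_3Al_2Si_3O_12) = 403.122 g/mol, so wt% Si = 84.255/403.122 × 100 = 20.90%.
M(Fe_2Al_9Si_4O_23(OH)) = 851.852 g/mol, so wt% Si = 112.340/851.852 × 100 = 13.19%.
20.90 − 13.19 = 7.71 pp.

7.71 percentage points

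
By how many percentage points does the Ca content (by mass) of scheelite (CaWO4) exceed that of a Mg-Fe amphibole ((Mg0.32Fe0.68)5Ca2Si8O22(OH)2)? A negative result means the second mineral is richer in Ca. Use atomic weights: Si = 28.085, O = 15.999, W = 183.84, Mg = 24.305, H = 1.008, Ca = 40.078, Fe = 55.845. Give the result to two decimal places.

M(CaWO4) = 287.914 g/mol, so wt% Ca = 40.078/287.914 × 100 = 13.92%.
M((Mg0.32Fe0.68)5Ca2Si8O22(OH)2) = 919.589 g/mol, so wt% Ca = 80.156/919.589 × 100 = 8.72%.
13.92 − 8.72 = 5.20 pp.

5.20 percentage points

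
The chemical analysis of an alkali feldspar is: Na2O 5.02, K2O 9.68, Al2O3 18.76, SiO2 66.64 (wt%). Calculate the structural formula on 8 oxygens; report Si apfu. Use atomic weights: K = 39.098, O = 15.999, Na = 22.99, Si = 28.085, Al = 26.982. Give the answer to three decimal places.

Na2O (M=61.979): mol = 0.08100; Na = 0.16200, O = 0.08100.
K2O (M=94.195): mol = 0.10277; K = 0.20554, O = 0.10277.
Al2O3 (M=101.961): mol = 0.18399; Al = 0.36798, O = 0.55197.
SiO2 (M=60.083): mol = 1.10913; Si = 1.10913, O = 2.21826.
ΣO = 2.95400; factor = 8/ΣO = 2.70819.
Si apfu = 1.10913 × 2.70819 = 3.004.

3.004 Si apfu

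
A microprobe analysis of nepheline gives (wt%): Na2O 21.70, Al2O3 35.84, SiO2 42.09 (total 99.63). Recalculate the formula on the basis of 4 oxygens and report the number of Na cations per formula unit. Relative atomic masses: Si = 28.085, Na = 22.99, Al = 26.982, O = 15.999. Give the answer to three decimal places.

Na2O: 21.70/61.979 = 0.35012 mol → 0.70024 mol Na, 0.35012 mol O.
Al2O3: 35.84/101.961 = 0.35151 mol → 0.70302 mol Al, 1.05453 mol O.
SiO2: 42.09/60.083 = 0.70053 mol → 0.70053 mol Si, 1.40106 mol O.
Total oxygen = 2.80571 mol. Normalization factor = 4/2.80571 = 1.42566.
Na per 4 O = 0.70024 × 1.42566 = 0.998.

0.998 Na apfu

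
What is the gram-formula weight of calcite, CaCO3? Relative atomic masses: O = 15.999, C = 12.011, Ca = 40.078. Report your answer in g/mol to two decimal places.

100.09 g/mol

The formula mass is the sum 1×40.078 + 1×12.011 + 3×15.999.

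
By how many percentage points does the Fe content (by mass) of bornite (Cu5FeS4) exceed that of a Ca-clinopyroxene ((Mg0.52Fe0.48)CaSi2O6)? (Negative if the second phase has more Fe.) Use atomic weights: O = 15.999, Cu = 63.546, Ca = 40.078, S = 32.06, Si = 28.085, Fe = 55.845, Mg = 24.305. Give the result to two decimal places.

-0.44 percentage points

M(Cu5FeS4) = 501.815 g/mol, so wt% Fe = 55.845/501.815 × 100 = 11.13%.
M((Mg0.52Fe0.48)CaSi2O6) = 231.686 g/mol, so wt% Fe = 26.806/231.686 × 100 = 11.57%.
11.13 − 11.57 = -0.44 pp.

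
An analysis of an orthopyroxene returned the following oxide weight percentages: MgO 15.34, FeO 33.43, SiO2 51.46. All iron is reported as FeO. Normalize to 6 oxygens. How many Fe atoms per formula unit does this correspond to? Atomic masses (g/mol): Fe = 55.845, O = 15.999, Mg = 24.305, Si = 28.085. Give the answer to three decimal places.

15.34 wt% MgO ÷ 40.304 g/mol = 0.38061 mol, giving 0.38061 Mg and 0.38061 O.
33.43 wt% FeO ÷ 71.844 g/mol = 0.46531 mol, giving 0.46531 Fe and 0.46531 O.
51.46 wt% SiO2 ÷ 60.083 g/mol = 0.85648 mol, giving 0.85648 Si and 1.71296 O.
Oxygen sums to 2.55888; scaling by 6/2.55888 = 2.34478 puts the formula on 6 O.
Fe: 0.46531 × 2.34478 = 1.091 atoms per formula unit.

1.091 Fe apfu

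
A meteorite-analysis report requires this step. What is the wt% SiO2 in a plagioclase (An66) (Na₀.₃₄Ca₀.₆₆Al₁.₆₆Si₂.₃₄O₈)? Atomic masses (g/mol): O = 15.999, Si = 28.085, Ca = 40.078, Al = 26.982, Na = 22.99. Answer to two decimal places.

Molar mass of Na₀.₃₄Ca₀.₆₆Al₁.₆₆Si₂.₃₄O₈ = 0.34·22.99 + 0.66·40.078 + 1.66·26.982 + 2.34·28.085 + 8·15.999 = 272.769 g/mol.
Each formula unit contains 2.34 Si, equivalent to 2.34/1 = 2.3400 mol SiO2.
M(SiO2) = 1×28.085 + 2×15.999 = 60.083 g/mol.
Mass of SiO2 per formula unit = 2.3400 × 60.083 = 140.594 g.
SiO2 wt% = 140.594 / 272.769 × 100 = 51.54%.

51.54 wt%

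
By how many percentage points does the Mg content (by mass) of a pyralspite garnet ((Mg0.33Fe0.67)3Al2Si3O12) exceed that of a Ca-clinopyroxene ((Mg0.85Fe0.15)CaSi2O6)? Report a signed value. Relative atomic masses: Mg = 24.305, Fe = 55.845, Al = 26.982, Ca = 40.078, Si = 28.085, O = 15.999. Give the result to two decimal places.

First mineral: 24.062 g Mg in 466.517 g formula = 5.16 wt% Mg.
Second mineral: 20.659 g Mg in 221.278 g formula = 9.34 wt% Mg.
5.16% − 9.34% gives a difference of -4.18 percentage points.

-4.18 percentage points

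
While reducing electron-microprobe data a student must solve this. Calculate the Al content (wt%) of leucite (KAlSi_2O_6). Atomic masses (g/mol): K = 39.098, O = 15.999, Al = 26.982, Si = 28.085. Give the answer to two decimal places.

Formula mass = 1·39.098 + 1·26.982 + 2·28.085 + 6·15.999 = 218.244 g/mol, of which 26.982 g is Al.
So Al makes up 26.982/218.244 = 0.1236 of the mass, i.e. 12.36%.

12.36 wt%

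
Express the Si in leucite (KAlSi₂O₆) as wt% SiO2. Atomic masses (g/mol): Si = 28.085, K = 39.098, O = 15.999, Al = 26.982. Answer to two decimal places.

55.06 wt%

Formula mass = 218.244 g/mol.
2 Si → 2.0000 mol SiO2 per formula unit; M(SiO2) = 60.083, so SiO2 mass = 120.166 g.
120.166/218.244 × 100 = 55.06 wt%.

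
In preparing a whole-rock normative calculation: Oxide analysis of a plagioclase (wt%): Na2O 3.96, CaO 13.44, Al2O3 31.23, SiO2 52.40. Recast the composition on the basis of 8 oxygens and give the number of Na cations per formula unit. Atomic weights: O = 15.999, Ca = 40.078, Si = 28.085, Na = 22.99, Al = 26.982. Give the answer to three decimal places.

3.96 wt% Na2O ÷ 61.979 g/mol = 0.06389 mol, giving 0.12778 Na and 0.06389 O.
13.44 wt% CaO ÷ 56.077 g/mol = 0.23967 mol, giving 0.23967 Ca and 0.23967 O.
31.23 wt% Al2O3 ÷ 101.961 g/mol = 0.30629 mol, giving 0.61258 Al and 0.91887 O.
52.40 wt% SiO2 ÷ 60.083 g/mol = 0.87213 mol, giving 0.87213 Si and 1.74426 O.
Oxygen sums to 2.96669; scaling by 8/2.96669 = 2.69661 puts the formula on 8 O.
Na: 0.12778 × 2.69661 = 0.345 atoms per formula unit.

0.345 Na apfu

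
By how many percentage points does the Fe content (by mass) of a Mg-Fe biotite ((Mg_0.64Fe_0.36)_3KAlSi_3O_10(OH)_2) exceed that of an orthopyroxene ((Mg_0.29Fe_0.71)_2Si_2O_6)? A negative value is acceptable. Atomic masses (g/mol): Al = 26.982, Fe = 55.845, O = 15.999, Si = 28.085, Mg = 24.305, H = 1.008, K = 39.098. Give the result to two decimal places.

M((Mg_0.64Fe_0.36)_3KAlSi_3O_10(OH)_2) = 451.317 g/mol, so wt% Fe = 60.313/451.317 × 100 = 13.36%.
M((Mg_0.29Fe_0.71)_2Si_2O_6) = 245.561 g/mol, so wt% Fe = 79.300/245.561 × 100 = 32.29%.
13.36 − 32.29 = -18.93 pp.

-18.93 percentage points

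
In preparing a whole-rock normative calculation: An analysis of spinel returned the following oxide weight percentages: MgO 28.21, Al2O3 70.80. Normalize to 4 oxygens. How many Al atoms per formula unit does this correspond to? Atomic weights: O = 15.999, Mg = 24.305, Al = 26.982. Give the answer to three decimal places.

1.996 Al apfu

MgO: 28.21/40.304 = 0.69993 mol → 0.69993 mol Mg, 0.69993 mol O.
Al2O3: 70.80/101.961 = 0.69438 mol → 1.38876 mol Al, 2.08314 mol O.
Total oxygen = 2.78307 mol. Normalization factor = 4/2.78307 = 1.43726.
Al per 4 O = 1.38876 × 1.43726 = 1.996.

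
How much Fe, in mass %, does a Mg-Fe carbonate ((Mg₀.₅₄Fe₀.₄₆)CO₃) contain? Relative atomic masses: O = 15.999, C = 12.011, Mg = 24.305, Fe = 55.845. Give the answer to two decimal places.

M((Mg₀.₅₄Fe₀.₄₆)CO₃) = 98.821 g/mol.
Fe contributes 0.46 × 55.845 = 25.689 g per mole.
25.689/98.821 = 0.2600 → 26.00%.

26.00 mass %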